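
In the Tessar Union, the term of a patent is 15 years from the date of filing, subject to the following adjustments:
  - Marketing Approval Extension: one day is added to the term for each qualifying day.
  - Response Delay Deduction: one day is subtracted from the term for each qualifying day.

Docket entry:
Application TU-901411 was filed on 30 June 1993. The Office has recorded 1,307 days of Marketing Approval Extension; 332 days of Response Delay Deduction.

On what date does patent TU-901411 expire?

March 2, 2011

Base term: filing date + 15 years → 30 June 2008.
Marketing Approval Extension: +1307 days → 28 January 2012.
Response Delay Deduction: −332 days → 2 March 2011.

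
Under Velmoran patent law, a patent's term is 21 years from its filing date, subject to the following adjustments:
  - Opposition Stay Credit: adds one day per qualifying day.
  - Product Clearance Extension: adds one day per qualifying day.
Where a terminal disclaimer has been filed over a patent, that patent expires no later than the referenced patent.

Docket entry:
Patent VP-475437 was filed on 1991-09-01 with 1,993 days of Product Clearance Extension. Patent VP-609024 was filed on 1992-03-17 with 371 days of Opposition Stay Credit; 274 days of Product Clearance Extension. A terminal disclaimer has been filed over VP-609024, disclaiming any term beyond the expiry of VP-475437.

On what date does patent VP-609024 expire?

Natural term of VP-609024:
  Base: filing + 21 years → 17 March 2013.
  Opposition Stay Credit: +371 days → 23 March 2014.
  Product Clearance Extension: +274 days → 22 December 2014.
Expiry of referenced patent VP-475437:
  Base: filing + 21 years → 1 September 2012.
  Product Clearance Extension: +1993 days → 15 February 2018.
Terminal disclaimer: VP-609024 expires on the earlier of 22 December 2014 and 15 February 2018.

2014-12-22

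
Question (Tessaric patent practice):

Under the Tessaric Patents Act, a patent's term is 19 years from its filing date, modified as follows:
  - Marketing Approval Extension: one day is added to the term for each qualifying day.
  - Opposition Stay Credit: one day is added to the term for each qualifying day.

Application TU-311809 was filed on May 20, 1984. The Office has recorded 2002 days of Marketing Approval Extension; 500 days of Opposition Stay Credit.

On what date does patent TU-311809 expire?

Base term: filing date + 19 years → 20 May 2003.
Marketing Approval Extension: +2002 days → 11 November 2008.
Opposition Stay Credit: +500 days → 26 March 2010.

March 26, 2010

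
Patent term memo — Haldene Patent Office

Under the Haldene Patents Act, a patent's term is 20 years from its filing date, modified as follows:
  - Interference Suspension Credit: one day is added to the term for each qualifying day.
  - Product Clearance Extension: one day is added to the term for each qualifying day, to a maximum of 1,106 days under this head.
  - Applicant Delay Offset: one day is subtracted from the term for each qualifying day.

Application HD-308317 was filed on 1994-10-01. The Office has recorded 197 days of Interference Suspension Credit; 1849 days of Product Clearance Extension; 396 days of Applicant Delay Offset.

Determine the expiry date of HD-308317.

Base term: filing date + 20 years → 1 October 2014.
Interference Suspension Credit: +197 days → 16 April 2015.
Product Clearance Extension: 1849 days claimed exceeds the 1106-day cap, so +1106 days → 26 April 2018.
Applicant Delay Offset: −396 days → 26 March 2017.

March 26, 2017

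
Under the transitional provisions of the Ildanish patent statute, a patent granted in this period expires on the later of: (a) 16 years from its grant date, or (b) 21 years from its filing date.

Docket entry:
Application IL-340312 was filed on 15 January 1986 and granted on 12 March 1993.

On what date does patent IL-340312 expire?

March 12, 2009

(a) grant + 16 years → 12 March 2009.
(b) filing + 21 years → 15 January 2007.
Later of the two: 12 March 2009.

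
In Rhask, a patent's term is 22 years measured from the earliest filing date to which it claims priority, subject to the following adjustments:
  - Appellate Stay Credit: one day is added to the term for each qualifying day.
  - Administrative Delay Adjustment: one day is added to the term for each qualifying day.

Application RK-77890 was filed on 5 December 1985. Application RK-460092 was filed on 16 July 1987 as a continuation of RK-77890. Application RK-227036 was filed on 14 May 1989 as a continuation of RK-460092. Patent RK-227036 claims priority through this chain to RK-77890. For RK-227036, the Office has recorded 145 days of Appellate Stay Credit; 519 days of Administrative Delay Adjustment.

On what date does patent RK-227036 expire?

Earliest priority filing: 5 December 1985.
Base term: 5 December 1985 + 22 years → 5 December 2007.
Appellate Stay Credit: +145 days → 28 April 2008.
Administrative Delay Adjustment: +519 days → 29 September 2009.

September 29, 2009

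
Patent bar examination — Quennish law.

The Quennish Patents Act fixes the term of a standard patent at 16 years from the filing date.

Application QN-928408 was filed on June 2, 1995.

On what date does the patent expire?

June 2, 2011

Filing date + 16 years → 2 June 2011.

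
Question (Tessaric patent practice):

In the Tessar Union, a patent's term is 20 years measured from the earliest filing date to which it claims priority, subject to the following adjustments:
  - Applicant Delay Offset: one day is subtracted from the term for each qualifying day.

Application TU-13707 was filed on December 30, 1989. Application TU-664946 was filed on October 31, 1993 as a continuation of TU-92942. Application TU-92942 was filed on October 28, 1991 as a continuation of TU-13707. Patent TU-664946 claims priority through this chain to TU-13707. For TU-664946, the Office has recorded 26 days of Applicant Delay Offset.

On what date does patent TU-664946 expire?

Earliest priority filing: 30 December 1989.
Base term: 30 December 1989 + 20 years → 30 December 2009.
Applicant Delay Offset: −26 days → 4 December 2009.

December 4, 2009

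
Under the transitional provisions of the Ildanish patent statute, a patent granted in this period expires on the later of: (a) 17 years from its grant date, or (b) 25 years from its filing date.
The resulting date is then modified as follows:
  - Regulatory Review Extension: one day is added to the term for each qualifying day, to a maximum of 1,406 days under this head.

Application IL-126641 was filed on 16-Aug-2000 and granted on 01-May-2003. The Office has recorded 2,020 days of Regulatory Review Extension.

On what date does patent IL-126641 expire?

June 22, 2029

(a) grant + 17 years → 1 May 2020.
(b) filing + 25 years → 16 August 2025.
Later of the two: 16 August 2025.
Regulatory Review Extension: 2020 days claimed exceeds the 1406-day cap, so +1406 days → 22 June 2029.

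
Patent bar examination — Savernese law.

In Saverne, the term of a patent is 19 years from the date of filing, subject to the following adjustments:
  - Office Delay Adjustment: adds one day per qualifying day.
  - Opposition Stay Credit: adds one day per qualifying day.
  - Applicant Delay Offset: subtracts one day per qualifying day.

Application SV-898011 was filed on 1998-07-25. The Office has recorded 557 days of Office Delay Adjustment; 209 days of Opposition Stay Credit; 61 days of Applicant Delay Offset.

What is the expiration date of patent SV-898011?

Base term: filing date + 19 years → 25 July 2017.
Office Delay Adjustment: +557 days → 2 February 2019.
Opposition Stay Credit: +209 days → 30 August 2019.
Applicant Delay Offset: −61 days → 30 June 2019.

2019-06-30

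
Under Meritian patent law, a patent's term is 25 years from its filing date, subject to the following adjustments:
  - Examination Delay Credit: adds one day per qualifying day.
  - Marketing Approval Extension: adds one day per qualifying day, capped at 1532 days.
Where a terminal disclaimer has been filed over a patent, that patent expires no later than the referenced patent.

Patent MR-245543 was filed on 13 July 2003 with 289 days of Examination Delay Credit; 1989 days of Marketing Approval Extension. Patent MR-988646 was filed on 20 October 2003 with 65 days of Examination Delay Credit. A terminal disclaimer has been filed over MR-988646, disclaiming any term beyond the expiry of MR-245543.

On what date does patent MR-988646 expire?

2028-12-24

Natural term of MR-988646:
  Base: filing + 25 years → 20 October 2028.
  Examination Delay Credit: +65 days → 24 December 2028.
Expiry of referenced patent MR-245543:
  Base: filing + 25 years → 13 July 2028.
  Examination Delay Credit: +289 days → 28 April 2029.
  Marketing Approval Extension: 1989 days claimed exceeds the 1532-day cap, so +1532 days → 8 July 2033.
Terminal disclaimer: MR-988646 expires on the earlier of 24 December 2028 and 8 July 2033.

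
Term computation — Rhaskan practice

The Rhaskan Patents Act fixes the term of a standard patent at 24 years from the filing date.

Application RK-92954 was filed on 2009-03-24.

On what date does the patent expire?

March 24, 2033

Filing date + 24 years → 24 March 2033.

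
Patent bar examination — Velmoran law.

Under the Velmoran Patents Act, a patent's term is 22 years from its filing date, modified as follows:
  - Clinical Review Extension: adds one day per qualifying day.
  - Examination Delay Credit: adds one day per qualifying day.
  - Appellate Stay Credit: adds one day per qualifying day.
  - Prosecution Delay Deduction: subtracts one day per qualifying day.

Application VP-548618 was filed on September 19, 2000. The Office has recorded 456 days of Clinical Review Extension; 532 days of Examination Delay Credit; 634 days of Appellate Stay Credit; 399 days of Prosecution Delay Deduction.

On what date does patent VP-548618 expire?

2026-01-24

Base term: filing date + 22 years → 19 September 2022.
Clinical Review Extension: +456 days → 19 December 2023.
Examination Delay Credit: +532 days → 3 June 2025.
Appellate Stay Credit: +634 days → 27 February 2027.
Prosecution Delay Deduction: −399 days → 24 January 2026.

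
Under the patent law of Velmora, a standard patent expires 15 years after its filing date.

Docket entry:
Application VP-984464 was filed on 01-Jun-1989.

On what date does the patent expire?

2004-06-01

Filing date + 15 years → 1 June 2004.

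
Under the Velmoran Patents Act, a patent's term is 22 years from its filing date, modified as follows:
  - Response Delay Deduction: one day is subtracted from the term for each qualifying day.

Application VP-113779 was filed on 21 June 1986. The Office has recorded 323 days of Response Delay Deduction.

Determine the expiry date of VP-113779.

2007-08-03

Base term: filing date + 22 years → 21 June 2008.
Response Delay Deduction: −323 days → 3 August 2007.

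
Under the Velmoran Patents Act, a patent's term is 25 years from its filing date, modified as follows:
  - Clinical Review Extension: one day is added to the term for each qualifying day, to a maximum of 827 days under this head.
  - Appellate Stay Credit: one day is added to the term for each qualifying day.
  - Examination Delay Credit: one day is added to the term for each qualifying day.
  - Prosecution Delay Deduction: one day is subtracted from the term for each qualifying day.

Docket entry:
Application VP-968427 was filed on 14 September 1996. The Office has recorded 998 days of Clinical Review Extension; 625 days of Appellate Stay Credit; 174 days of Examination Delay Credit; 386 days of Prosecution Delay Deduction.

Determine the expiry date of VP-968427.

February 5, 2025

Base term: filing date + 25 years → 14 September 2021.
Clinical Review Extension: 998 days claimed exceeds the 827-day cap, so +827 days → 20 December 2023.
Appellate Stay Credit: +625 days → 5 September 2025.
Examination Delay Credit: +174 days → 26 February 2026.
Prosecution Delay Deduction: −386 days → 5 February 2025.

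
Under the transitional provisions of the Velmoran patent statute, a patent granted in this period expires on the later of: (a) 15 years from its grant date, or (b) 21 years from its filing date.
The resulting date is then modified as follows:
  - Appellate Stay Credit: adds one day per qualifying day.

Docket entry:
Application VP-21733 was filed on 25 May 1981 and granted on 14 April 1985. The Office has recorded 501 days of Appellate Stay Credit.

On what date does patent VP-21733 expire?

(a) grant + 15 years → 14 April 2000.
(b) filing + 21 years → 25 May 2002.
Later of the two: 25 May 2002.
Appellate Stay Credit: +501 days → 8 October 2003.

October 8, 2003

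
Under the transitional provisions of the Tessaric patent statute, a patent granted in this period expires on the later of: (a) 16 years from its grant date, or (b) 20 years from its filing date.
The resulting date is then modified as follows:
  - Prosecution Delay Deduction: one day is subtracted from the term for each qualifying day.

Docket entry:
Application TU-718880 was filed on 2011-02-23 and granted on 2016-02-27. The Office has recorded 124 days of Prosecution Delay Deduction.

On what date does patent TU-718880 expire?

(a) grant + 16 years → 27 February 2032.
(b) filing + 20 years → 23 February 2031.
Later of the two: 27 February 2032.
Prosecution Delay Deduction: −124 days → 26 October 2031.

2031-10-26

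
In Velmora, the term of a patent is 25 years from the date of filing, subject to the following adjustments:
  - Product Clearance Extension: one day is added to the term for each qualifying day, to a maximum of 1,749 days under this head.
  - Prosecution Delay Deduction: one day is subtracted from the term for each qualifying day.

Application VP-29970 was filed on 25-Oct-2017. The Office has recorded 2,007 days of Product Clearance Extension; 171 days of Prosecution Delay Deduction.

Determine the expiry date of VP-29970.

2047-02-19

Base term: filing date + 25 years → 25 October 2042.
Product Clearance Extension: 2007 days claimed exceeds the 1749-day cap, so +1749 days → 9 August 2047.
Prosecution Delay Deduction: −171 days → 19 February 2047.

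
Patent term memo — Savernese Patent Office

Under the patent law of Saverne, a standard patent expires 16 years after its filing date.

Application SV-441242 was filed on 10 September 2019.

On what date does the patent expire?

Filing date + 16 years → 10 September 2035.

2035-09-10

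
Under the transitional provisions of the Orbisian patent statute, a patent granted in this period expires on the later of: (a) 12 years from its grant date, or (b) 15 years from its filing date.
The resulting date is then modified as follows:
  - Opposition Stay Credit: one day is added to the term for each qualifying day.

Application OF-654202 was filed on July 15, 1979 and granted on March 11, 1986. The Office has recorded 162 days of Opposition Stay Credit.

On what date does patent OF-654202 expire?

1998-08-20

(a) grant + 12 years → 11 March 1998.
(b) filing + 15 years → 15 July 1994.
Later of the two: 11 March 1998.
Opposition Stay Credit: +162 days → 20 August 1998.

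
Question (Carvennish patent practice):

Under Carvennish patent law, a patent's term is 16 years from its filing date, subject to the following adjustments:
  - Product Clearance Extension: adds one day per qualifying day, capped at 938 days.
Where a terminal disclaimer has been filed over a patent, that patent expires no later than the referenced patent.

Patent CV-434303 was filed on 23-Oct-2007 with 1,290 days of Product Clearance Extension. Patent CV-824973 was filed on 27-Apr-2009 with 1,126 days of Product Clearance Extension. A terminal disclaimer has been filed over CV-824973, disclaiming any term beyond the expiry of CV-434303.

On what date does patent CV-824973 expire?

Natural term of CV-824973:
  Base: filing + 16 years → 27 April 2025.
  Product Clearance Extension: 1126 days claimed exceeds the 938-day cap, so +938 days → 21 November 2027.
Expiry of referenced patent CV-434303:
  Base: filing + 16 years → 23 October 2023.
  Product Clearance Extension: 1290 days claimed exceeds the 938-day cap, so +938 days → 18 May 2026.
Terminal disclaimer: CV-824973 expires on the earlier of 21 November 2027 and 18 May 2026.

2026-05-18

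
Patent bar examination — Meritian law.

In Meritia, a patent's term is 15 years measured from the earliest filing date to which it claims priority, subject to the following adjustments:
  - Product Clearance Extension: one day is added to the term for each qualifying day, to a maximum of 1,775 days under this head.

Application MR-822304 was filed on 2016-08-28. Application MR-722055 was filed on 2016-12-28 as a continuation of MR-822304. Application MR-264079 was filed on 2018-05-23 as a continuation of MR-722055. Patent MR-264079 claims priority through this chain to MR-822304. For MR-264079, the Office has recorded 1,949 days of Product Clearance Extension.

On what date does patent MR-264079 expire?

July 7, 2036

Earliest priority filing: 28 August 2016.
Base term: 28 August 2016 + 15 years → 28 August 2031.
Product Clearance Extension: 1949 days claimed exceeds the 1775-day cap, so +1775 days → 7 July 2036.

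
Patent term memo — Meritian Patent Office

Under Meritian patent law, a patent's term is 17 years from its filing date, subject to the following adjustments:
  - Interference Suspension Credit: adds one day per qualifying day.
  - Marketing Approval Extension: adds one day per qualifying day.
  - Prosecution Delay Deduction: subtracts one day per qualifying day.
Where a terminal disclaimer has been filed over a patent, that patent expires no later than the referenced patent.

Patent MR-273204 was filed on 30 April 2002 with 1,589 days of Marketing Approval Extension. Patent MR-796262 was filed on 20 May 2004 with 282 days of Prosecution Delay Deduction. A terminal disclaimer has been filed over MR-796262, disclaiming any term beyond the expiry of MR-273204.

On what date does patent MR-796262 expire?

Natural term of MR-796262:
  Base: filing + 17 years → 20 May 2021.
  Prosecution Delay Deduction: −282 days → 11 August 2020.
Expiry of referenced patent MR-273204:
  Base: filing + 17 years → 30 April 2019.
  Marketing Approval Extension: +1589 days → 5 September 2023.
Terminal disclaimer: MR-796262 expires on the earlier of 11 August 2020 and 5 September 2023.

August 11, 2020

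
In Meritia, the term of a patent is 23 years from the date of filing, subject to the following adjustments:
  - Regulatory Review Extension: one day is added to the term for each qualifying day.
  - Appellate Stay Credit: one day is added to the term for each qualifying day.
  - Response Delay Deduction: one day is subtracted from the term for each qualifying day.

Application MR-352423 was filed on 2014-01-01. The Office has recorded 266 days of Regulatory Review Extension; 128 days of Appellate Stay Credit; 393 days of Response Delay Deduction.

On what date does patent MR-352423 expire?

2037-01-02

Base term: filing date + 23 years → 1 January 2037.
Regulatory Review Extension: +266 days → 24 September 2037.
Appellate Stay Credit: +128 days → 30 January 2038.
Response Delay Deduction: −393 days → 2 January 2037.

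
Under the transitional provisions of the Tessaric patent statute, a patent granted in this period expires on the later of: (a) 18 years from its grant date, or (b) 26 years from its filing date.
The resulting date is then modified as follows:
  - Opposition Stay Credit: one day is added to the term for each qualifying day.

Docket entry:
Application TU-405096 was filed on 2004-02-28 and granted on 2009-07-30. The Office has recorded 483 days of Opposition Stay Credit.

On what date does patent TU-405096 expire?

(a) grant + 18 years → 30 July 2027.
(b) filing + 26 years → 28 February 2030.
Later of the two: 28 February 2030.
Opposition Stay Credit: +483 days → 26 June 2031.

2031-06-26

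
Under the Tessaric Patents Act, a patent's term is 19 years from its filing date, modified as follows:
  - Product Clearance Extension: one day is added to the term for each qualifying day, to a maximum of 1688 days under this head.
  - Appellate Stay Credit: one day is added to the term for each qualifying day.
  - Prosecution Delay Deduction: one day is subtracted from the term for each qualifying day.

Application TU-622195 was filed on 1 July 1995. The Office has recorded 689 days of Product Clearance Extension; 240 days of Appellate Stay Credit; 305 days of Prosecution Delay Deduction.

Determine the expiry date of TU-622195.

Base term: filing date + 19 years → 1 July 2014.
Product Clearance Extension: 689 days (within the 1688-day cap) → +689 days → 20 May 2016.
Appellate Stay Credit: +240 days → 15 January 2017.
Prosecution Delay Deduction: −305 days → 16 March 2016.

2016-03-16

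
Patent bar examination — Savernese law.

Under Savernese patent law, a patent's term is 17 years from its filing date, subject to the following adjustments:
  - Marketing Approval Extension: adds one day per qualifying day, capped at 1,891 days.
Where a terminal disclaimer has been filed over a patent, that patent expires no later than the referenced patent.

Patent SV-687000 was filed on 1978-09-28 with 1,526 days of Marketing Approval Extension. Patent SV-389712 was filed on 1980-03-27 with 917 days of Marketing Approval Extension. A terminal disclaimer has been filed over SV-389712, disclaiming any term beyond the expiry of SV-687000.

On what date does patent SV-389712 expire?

1999-09-30

Natural term of SV-389712:
  Base: filing + 17 years → 27 March 1997.
  Marketing Approval Extension: 917 days (within the 1891-day cap) → +917 days → 30 September 1999.
Expiry of referenced patent SV-687000:
  Base: filing + 17 years → 28 September 1995.
  Marketing Approval Extension: 1526 days (within the 1891-day cap) → +1526 days → 2 December 1999.
Terminal disclaimer: SV-389712 expires on the earlier of 30 September 1999 and 2 December 1999.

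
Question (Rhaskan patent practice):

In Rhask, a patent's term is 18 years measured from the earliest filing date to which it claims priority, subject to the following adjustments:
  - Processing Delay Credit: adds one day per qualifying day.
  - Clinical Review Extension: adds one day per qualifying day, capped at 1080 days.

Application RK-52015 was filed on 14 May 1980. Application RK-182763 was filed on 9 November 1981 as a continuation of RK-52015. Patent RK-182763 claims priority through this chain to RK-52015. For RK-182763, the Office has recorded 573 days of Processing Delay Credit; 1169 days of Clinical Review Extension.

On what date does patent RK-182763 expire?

November 22, 2002

Earliest priority filing: 14 May 1980.
Base term: 14 May 1980 + 18 years → 14 May 1998.
Processing Delay Credit: +573 days → 8 December 1999.
Clinical Review Extension: 1169 days claimed exceeds the 1080-day cap, so +1080 days → 22 November 2002.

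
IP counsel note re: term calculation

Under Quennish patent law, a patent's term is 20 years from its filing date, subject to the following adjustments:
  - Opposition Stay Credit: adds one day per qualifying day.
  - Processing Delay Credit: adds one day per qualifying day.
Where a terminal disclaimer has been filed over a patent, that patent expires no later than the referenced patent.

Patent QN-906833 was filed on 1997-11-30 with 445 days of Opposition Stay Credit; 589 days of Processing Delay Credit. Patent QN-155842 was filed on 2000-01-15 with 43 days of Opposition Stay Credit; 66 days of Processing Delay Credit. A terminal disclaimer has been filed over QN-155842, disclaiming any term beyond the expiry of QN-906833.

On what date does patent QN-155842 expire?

Natural term of QN-155842:
  Base: filing + 20 years → 15 January 2020.
  Opposition Stay Credit: +43 days → 27 February 2020.
  Processing Delay Credit: +66 days → 3 May 2020.
Expiry of referenced patent QN-906833:
  Base: filing + 20 years → 30 November 2017.
  Opposition Stay Credit: +445 days → 18 February 2019.
  Processing Delay Credit: +589 days → 29 September 2020.
Terminal disclaimer: QN-155842 expires on the earlier of 3 May 2020 and 29 September 2020.

2020-05-03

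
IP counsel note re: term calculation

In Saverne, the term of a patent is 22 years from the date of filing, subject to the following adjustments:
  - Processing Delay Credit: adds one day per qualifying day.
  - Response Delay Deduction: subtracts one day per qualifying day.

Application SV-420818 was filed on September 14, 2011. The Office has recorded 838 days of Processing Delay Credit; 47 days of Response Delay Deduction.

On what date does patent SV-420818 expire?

Base term: filing date + 22 years → 14 September 2033.
Processing Delay Credit: +838 days → 31 December 2035.
Response Delay Deduction: −47 days → 14 November 2035.

November 14, 2035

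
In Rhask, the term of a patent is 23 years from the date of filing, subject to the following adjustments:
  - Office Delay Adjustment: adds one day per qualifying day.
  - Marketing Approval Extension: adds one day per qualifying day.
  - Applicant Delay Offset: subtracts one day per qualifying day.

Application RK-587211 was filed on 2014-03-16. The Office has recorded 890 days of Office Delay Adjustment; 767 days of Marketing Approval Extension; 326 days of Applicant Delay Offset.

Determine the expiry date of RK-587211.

2040-11-06

Base term: filing date + 23 years → 16 March 2037.
Office Delay Adjustment: +890 days → 23 August 2039.
Marketing Approval Extension: +767 days → 28 September 2041.
Applicant Delay Offset: −326 days → 6 November 2040.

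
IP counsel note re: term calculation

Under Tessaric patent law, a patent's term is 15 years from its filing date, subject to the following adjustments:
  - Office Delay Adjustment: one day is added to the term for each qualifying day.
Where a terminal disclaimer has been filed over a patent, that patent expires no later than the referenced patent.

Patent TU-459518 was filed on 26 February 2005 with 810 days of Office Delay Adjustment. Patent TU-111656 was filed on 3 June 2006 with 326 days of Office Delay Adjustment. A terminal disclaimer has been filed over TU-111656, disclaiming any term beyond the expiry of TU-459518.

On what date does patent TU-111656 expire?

Natural term of TU-111656:
  Base: filing + 15 years → 3 June 2021.
  Office Delay Adjustment: +326 days → 25 April 2022.
Expiry of referenced patent TU-459518:
  Base: filing + 15 years → 26 February 2020.
  Office Delay Adjustment: +810 days → 16 May 2022.
Terminal disclaimer: TU-111656 expires on the earlier of 25 April 2022 and 16 May 2022.

2022-04-25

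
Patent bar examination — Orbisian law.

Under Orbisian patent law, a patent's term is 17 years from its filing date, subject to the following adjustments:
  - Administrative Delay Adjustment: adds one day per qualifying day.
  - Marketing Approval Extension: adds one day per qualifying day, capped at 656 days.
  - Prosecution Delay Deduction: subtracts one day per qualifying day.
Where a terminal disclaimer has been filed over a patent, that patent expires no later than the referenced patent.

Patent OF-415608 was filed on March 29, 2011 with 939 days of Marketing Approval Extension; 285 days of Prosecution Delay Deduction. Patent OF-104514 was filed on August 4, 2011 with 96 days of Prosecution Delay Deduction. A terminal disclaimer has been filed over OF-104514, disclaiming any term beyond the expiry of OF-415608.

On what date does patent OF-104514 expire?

Natural term of OF-104514:
  Base: filing + 17 years → 4 August 2028.
  Prosecution Delay Deduction: −96 days → 30 April 2028.
Expiry of referenced patent OF-415608:
  Base: filing + 17 years → 29 March 2028.
  Marketing Approval Extension: 939 days claimed exceeds the 656-day cap, so +656 days → 14 January 2030.
  Prosecution Delay Deduction: −285 days → 4 April 2029.
Terminal disclaimer: OF-104514 expires on the earlier of 30 April 2028 and 4 April 2029.

April 30, 2028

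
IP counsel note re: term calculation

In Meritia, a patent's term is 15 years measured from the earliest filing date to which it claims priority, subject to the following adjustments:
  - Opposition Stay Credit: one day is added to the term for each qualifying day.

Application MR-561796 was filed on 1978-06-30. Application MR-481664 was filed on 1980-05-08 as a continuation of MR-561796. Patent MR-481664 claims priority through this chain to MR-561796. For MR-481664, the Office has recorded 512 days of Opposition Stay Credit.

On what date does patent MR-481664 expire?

1994-11-24

Earliest priority filing: 30 June 1978.
Base term: 30 June 1978 + 15 years → 30 June 1993.
Opposition Stay Credit: +512 days → 24 November 1994.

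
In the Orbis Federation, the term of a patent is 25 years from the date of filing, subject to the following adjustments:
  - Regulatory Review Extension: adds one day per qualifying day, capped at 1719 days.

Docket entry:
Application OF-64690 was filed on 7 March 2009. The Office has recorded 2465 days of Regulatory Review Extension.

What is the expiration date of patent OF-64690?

November 20, 2038

Base term: filing date + 25 years → 7 March 2034.
Regulatory Review Extension: 2465 days claimed exceeds the 1719-day cap, so +1719 days → 20 November 2038.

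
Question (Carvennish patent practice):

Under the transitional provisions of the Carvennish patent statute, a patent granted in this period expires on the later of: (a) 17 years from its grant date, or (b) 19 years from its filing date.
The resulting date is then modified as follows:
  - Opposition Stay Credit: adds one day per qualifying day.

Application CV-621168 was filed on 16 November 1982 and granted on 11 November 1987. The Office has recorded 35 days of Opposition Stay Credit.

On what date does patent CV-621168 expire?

(a) grant + 17 years → 11 November 2004.
(b) filing + 19 years → 16 November 2001.
Later of the two: 11 November 2004.
Opposition Stay Credit: +35 days → 16 December 2004.

December 16, 2004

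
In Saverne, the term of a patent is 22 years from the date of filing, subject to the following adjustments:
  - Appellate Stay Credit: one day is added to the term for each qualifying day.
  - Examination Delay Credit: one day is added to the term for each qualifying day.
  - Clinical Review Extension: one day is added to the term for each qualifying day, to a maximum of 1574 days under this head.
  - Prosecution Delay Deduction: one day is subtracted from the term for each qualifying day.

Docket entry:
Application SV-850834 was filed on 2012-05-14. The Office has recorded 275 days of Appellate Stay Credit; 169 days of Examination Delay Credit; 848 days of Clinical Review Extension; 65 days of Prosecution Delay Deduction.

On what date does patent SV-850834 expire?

Base term: filing date + 22 years → 14 May 2034.
Appellate Stay Credit: +275 days → 13 February 2035.
Examination Delay Credit: +169 days → 1 August 2035.
Clinical Review Extension: 848 days (within the 1574-day cap) → +848 days → 26 November 2037.
Prosecution Delay Deduction: −65 days → 22 September 2037.

2037-09-22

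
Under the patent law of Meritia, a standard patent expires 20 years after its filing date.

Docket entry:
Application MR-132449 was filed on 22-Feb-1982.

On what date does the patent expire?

Filing date + 20 years → 22 February 2002.

2002-02-22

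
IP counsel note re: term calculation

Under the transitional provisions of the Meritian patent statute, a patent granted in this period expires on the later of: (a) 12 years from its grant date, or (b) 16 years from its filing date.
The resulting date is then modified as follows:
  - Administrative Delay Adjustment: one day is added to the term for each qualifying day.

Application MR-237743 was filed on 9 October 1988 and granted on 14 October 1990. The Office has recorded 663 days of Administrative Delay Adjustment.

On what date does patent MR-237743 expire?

August 3, 2006

(a) grant + 12 years → 14 October 2002.
(b) filing + 16 years → 9 October 2004.
Later of the two: 9 October 2004.
Administrative Delay Adjustment: +663 days → 3 August 2006.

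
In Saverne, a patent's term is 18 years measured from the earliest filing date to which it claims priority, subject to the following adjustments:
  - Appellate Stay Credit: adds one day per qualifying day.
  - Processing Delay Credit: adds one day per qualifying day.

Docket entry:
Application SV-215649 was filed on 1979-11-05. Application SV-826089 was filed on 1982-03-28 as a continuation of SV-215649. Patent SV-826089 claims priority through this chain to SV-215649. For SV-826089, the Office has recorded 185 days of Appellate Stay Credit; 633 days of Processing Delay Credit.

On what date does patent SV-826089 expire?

Earliest priority filing: 5 November 1979.
Base term: 5 November 1979 + 18 years → 5 November 1997.
Appellate Stay Credit: +185 days → 9 May 1998.
Processing Delay Credit: +633 days → 1 February 2000.

2000-02-01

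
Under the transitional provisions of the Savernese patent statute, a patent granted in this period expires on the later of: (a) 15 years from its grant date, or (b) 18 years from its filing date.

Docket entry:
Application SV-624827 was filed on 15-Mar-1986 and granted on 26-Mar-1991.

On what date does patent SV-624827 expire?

(a) grant + 15 years → 26 March 2006.
(b) filing + 18 years → 15 March 2004.
Later of the two: 26 March 2006.

March 26, 2006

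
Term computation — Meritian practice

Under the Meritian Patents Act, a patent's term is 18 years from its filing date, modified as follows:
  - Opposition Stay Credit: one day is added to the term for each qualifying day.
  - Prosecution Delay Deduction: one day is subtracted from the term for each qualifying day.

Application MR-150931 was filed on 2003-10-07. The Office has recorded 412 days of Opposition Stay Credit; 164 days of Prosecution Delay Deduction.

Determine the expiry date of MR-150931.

June 12, 2022

Base term: filing date + 18 years → 7 October 2021.
Opposition Stay Credit: +412 days → 23 November 2022.
Prosecution Delay Deduction: −164 days → 12 June 2022.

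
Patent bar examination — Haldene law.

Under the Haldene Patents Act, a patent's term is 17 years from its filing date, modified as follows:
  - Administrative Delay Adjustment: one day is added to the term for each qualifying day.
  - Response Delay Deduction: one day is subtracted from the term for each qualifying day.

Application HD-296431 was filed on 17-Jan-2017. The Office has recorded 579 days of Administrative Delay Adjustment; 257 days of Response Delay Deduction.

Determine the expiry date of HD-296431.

December 5, 2034

Base term: filing date + 17 years → 17 January 2034.
Administrative Delay Adjustment: +579 days → 19 August 2035.
Response Delay Deduction: −257 days → 5 December 2034.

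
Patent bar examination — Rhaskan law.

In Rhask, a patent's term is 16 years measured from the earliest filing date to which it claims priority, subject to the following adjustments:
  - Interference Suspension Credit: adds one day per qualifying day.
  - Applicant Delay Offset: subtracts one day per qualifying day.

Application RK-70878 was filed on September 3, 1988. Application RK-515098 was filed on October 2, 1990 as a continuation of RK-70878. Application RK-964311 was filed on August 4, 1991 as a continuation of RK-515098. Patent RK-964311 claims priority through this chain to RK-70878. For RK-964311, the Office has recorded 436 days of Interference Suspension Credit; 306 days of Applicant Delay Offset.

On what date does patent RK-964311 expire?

2005-01-11

Earliest priority filing: 3 September 1988.
Base term: 3 September 1988 + 16 years → 3 September 2004.
Interference Suspension Credit: +436 days → 13 November 2005.
Applicant Delay Offset: −306 days → 11 January 2005.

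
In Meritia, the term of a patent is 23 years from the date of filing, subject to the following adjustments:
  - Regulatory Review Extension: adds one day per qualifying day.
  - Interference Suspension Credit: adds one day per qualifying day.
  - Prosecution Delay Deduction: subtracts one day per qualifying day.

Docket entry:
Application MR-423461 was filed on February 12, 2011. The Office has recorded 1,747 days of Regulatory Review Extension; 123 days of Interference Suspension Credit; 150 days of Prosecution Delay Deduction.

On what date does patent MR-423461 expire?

Base term: filing date + 23 years → 12 February 2034.
Regulatory Review Extension: +1747 days → 25 November 2038.
Interference Suspension Credit: +123 days → 28 March 2039.
Prosecution Delay Deduction: −150 days → 29 October 2038.

October 29, 2038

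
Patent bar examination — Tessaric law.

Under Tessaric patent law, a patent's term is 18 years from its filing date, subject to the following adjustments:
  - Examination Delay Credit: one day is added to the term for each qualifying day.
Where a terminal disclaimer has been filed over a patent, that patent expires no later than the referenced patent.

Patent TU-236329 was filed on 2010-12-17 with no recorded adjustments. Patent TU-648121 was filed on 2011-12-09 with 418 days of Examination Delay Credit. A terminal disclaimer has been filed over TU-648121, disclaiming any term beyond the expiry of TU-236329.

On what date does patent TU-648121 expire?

Natural term of TU-648121:
  Base: filing + 18 years → 9 December 2029.
  Examination Delay Credit: +418 days → 31 January 2031.
Expiry of referenced patent TU-236329:
  Base: filing + 18 years → 17 December 2028.
Terminal disclaimer: TU-648121 expires on the earlier of 31 January 2031 and 17 December 2028.

2028-12-17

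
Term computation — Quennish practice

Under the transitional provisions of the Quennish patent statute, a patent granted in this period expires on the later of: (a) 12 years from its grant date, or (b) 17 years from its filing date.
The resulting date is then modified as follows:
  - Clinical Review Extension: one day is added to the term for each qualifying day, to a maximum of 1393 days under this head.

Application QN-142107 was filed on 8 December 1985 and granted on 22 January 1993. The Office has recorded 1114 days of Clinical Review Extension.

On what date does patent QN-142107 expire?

February 10, 2008

(a) grant + 12 years → 22 January 2005.
(b) filing + 17 years → 8 December 2002.
Later of the two: 22 January 2005.
Clinical Review Extension: 1114 days (within the 1393-day cap) → +1114 days → 10 February 2008.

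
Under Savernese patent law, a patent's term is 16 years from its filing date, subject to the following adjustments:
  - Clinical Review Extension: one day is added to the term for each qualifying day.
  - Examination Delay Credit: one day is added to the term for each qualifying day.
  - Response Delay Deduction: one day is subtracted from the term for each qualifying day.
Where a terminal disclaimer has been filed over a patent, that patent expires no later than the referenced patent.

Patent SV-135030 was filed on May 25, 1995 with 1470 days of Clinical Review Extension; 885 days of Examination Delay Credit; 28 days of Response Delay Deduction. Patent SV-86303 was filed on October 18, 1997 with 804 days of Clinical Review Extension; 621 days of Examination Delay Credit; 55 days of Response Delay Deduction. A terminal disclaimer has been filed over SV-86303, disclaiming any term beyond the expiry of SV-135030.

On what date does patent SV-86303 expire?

2017-07-19

Natural term of SV-86303:
  Base: filing + 16 years → 18 October 2013.
  Clinical Review Extension: +804 days → 31 December 2015.
  Examination Delay Credit: +621 days → 12 September 2017.
  Response Delay Deduction: −55 days → 19 July 2017.
Expiry of referenced patent SV-135030:
  Base: filing + 16 years → 25 May 2011.
  Clinical Review Extension: +1470 days → 3 June 2015.
  Examination Delay Credit: +885 days → 4 November 2017.
  Response Delay Deduction: −28 days → 7 October 2017.
Terminal disclaimer: SV-86303 expires on the earlier of 19 July 2017 and 7 October 2017.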